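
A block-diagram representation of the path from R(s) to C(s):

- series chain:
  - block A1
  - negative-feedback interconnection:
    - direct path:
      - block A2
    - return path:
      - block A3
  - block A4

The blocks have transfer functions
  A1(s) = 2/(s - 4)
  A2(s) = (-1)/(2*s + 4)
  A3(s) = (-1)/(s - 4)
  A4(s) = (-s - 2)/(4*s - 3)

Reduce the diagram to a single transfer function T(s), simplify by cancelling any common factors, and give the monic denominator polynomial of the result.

First reduce the diagram to T(s).

[1] collapse the loop (A2 forward, A3 return), giving (4 - s)/(2*s^2 - 4*s - 15)
[2] combine A1, [A2/(1+A2*A3)], A4 in series, giving (2*s + 4)/(8*s^3 - 22*s^2 - 48*s + 45)
T(s) is the step-2 result (common factors already cancelled). Leading coefficient of the denominator: 8. Divide through by 8 for the monic polynomial.

Answer: s^3 - 11*s^2/4 - 6*s + 45/8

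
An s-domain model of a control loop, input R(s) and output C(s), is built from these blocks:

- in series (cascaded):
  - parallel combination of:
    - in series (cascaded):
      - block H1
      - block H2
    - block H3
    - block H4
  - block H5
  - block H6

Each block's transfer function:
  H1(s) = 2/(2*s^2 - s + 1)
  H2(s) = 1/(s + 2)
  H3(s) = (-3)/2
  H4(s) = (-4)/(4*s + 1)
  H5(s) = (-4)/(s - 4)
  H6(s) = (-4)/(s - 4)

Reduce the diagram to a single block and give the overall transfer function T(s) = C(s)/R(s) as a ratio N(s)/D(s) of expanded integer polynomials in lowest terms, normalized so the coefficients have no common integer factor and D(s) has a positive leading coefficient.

First reduce the diagram to T(s).

[1] cascade H1, H2: 2/(2*s^3 + 3*s^2 - s + 2)
[2] combine (H1*H2), H3, H4 in parallel: (-24*s^4 - 58*s^3 - 21*s^2 + 3*s - 18)/(16*s^4 + 28*s^3 - 2*s^2 + 14*s + 4)
[3] combine ((H1*H2)+H3+H4), H5, H6 in series, giving the overall T(s)

Answer: (-192*s^4 - 464*s^3 - 168*s^2 + 24*s - 144)/(8*s^6 - 50*s^5 + 15*s^4 + 239*s^3 - 70*s^2 + 96*s + 32)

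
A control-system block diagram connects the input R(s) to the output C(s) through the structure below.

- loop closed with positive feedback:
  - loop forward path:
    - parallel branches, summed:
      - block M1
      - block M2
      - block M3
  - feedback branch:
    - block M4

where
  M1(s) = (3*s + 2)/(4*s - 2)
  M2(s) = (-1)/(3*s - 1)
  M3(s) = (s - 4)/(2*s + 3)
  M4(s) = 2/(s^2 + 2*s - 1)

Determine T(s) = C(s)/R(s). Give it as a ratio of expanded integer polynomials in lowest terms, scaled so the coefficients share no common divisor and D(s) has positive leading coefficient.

Answer: (30*s^5 + 27*s^4 - 57*s^3 + 103*s^2 - 55*s + 8)/(24*s^5 + 64*s^4 - 78*s^3 + 4*s^2 - 40*s + 10)

Working:
(1) sum the parallel branches M1, M2, M3 gives (30*s^3 - 33*s^2 + 39*s - 8)/(24*s^3 + 16*s^2 - 26*s + 6)
(2) feedback reduction of (M1+M2+M3), M4 - this is the overall T(s), already in the required normalized form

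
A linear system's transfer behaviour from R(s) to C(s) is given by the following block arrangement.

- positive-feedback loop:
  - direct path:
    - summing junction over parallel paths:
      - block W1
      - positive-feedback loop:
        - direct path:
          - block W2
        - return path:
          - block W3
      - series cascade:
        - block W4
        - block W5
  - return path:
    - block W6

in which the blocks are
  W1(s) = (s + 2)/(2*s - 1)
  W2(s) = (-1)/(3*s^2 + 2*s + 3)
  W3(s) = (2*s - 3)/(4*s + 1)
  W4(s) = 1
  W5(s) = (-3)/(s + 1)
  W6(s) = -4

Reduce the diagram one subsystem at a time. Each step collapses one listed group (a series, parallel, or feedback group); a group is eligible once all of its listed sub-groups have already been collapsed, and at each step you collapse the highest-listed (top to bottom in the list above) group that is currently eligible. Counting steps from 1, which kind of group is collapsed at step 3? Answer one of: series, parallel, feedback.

(1) feedback reduction of W2, W3
(2) reduce the series chain W4, W5
(3) combine W1, [W2/(1-W2*W3)], (W4*W5) in parallel
(4) apply the feedback formula to (W1+[W2/(1-W2*W3)]+(W4*W5)), W6
The group at step 3 is a parallel group.

Final answer: parallel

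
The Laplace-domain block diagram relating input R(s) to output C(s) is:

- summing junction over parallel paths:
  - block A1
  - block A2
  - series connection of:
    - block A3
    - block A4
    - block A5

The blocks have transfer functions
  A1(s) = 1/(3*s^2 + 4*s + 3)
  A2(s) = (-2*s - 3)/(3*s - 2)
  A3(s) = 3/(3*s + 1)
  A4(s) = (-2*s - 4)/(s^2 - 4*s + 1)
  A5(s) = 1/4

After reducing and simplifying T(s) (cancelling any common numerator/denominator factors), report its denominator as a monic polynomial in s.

First reduce the diagram to T(s).

(1) series reduction of A3, A4, A5, giving (-3*s - 6)/(6*s^3 - 22*s^2 - 2*s + 2)
(2) reduce the parallel group A1, A2, (A3*A4*A5), giving (-36*s^6 + 30*s^5 + 269*s^4 + 214*s^3 + 199*s^2 + 4*s + 14)/(54*s^6 - 162*s^5 - 144*s^4 - 52*s^3 + 142*s^2 + 14*s - 12)
The result of step 2 is T(s) in lowest terms. Its denominator has leading coefficient 54; dividing the denominator through by 54 makes it monic.

Answer: s^6 - 3*s^5 - 8*s^4/3 - 26*s^3/27 + 71*s^2/27 + 7*s/27 - 2/9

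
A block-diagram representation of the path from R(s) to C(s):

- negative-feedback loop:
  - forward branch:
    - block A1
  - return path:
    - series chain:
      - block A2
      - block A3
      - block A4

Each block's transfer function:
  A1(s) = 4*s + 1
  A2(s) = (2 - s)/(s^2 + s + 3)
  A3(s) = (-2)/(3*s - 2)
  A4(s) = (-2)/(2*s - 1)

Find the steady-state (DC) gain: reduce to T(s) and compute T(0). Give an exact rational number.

The answer is 3/7.

Reasoning:
1. combine A2, A3, A4 in series; result (8 - 4*s)/(6*s^4 - s^3 + 13*s^2 - 19*s + 6)
2. collapse the loop (A1 forward, (A2*A3*A4) return); result (24*s^5 + 2*s^4 + 51*s^3 - 63*s^2 + 5*s + 6)/(6*s^4 - s^3 - 3*s^2 + 9*s + 14)
That last expression is T(s); at s = 0 only the constant terms survive, so T(0) = 6/14 = 3/7.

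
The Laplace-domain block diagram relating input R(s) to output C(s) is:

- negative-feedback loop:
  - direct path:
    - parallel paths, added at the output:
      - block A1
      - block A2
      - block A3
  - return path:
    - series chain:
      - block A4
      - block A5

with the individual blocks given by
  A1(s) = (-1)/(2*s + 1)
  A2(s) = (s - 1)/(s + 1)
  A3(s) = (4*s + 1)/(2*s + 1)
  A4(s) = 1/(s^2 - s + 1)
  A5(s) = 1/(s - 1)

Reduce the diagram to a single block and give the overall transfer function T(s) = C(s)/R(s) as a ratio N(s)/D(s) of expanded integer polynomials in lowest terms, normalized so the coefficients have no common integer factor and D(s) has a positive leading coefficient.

Answer: (6*s^5 - 9*s^4 + 5*s^3 + 2*s^2 - 5*s + 1)/(2*s^5 - s^4 - s^3 + 8*s^2 + 2*s - 2)

Working:
Step 1 - reduce the parallel group A1, A2, A3 -> (6*s^2 + 3*s - 1)/(2*s^2 + 3*s + 1)
Step 2 - combine A4, A5 in series -> 1/(s^3 - 2*s^2 + 2*s - 1)
Step 3 - collapse the loop ((A1+A2+A3) forward, (A4*A5) return): this yields T(s), and no further normalization is needed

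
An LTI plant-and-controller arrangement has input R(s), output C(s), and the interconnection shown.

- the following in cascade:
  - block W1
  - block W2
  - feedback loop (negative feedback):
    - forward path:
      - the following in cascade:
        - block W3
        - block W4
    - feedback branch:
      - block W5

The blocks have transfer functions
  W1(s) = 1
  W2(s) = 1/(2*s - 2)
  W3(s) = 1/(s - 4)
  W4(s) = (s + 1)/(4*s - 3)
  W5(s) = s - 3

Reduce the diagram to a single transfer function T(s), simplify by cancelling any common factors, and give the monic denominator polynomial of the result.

Answer: s^3 - 26*s^2/5 + 6*s - 9/5

Working:
Step 1 - series reduction of W3, W4; result (s + 1)/(4*s^2 - 19*s + 12)
Step 2 - reduce the feedback loop with forward (W3*W4) and return W5; result (s + 1)/(5*s^2 - 21*s + 9)
Step 3 - series reduction of W1, W2, [(W3*W4)/(1+(W3*W4)*W5)]; result (s + 1)/(10*s^3 - 52*s^2 + 60*s - 18)
That last expression is T(s), already simplified. Scaling its denominator by 1/10 (the reciprocal of the leading coefficient) yields the monic denominator.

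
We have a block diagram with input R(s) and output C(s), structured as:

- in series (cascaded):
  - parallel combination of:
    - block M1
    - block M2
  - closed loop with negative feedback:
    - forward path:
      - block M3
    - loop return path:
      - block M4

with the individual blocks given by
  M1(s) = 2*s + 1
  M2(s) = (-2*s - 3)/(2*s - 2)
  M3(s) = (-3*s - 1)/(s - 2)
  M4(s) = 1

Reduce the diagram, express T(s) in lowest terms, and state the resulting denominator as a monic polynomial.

First reduce the diagram to T(s).

[1] sum the parallel branches M1, M2; result (4*s^2 - 4*s - 5)/(2*s - 2)
[2] apply the feedback formula to M3, M4; result (3*s + 1)/(2*s + 3)
[3] reduce the series chain (M1+M2), [M3/(1+M3*M4)]; result (12*s^3 - 8*s^2 - 19*s - 5)/(4*s^2 + 2*s - 6)
The result of step 3 is T(s) in lowest terms. Its denominator has leading coefficient 4; dividing the denominator through by 4 makes it monic.

Answer: s^2 + s/2 - 3/2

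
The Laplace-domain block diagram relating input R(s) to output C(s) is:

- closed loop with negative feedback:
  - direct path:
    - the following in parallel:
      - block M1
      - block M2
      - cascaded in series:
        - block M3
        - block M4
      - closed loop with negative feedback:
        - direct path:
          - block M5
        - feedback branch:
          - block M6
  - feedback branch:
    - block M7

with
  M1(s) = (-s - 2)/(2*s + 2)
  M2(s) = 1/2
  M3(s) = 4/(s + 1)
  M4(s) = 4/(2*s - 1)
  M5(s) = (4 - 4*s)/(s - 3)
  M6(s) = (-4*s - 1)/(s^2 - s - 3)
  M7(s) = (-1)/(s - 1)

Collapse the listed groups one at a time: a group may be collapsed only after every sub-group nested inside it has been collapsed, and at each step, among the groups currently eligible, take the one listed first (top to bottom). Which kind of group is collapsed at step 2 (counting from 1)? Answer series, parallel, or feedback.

Answer: feedback

Working:
1. multiply M3, M4 (series)
2. feedback reduction of M5, M6
3. add M1, M2, (M3*M4), [M5/(1+M5*M6)] (parallel)
4. reduce the feedback loop with forward (M1+M2+(M3*M4)+[M5/(1+M5*M6)]) and return M7
The group at step 2 is a feedback group.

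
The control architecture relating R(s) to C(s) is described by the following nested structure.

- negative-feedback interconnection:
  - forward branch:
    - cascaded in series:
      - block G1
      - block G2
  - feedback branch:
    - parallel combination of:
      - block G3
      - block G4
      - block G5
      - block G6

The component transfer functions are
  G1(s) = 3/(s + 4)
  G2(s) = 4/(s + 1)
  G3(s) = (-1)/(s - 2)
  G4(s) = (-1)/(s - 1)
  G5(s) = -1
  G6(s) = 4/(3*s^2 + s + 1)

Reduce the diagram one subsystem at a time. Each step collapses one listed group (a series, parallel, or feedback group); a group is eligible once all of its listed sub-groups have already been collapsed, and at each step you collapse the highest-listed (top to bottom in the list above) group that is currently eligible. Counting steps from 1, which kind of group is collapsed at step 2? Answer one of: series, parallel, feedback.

(1) cascade G1, G2
(2) sum the parallel branches G3, G4, G5, G6
(3) close the feedback loop around (G1*G2), (G3+G4+G5+G6)
So the answer for step 2 is parallel.

Final answer: parallel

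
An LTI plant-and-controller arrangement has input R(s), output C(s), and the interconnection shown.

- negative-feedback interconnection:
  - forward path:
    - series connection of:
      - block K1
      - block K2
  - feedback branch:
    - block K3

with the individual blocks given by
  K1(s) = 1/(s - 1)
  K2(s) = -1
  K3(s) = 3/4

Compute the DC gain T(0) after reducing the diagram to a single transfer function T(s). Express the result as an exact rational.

Step 1. cascade K1, K2 = (-1)/(s - 1)
Step 2. apply the feedback formula to (K1*K2), K3 = (-4)/(4*s - 7)
DC gain: substitute s = 0 into T(s) from step 2: T(0) = -4/(-7) = 4/7.

Final answer: 4/7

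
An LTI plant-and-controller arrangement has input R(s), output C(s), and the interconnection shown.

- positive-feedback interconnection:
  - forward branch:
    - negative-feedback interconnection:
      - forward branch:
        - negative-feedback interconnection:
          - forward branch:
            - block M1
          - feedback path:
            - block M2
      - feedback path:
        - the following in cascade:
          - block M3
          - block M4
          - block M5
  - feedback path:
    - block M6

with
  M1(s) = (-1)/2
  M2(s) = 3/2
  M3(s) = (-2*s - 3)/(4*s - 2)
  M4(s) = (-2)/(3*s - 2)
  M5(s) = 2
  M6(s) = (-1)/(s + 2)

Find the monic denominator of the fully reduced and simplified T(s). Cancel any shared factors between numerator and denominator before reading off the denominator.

The answer is s^3 - 5*s^2/2 - 13*s/3 - 4.

Reasoning:
Step 1. collapse the loop (M1 forward, M2 return) gives -2
Step 2. combine M3, M4, M5 in series gives (4*s + 6)/(6*s^2 - 7*s + 2)
Step 3. close the feedback loop around [M1/(1+M1*M2)], (M3*M4*M5) gives (-12*s^2 + 14*s - 4)/(6*s^2 - 15*s - 10)
Step 4. close the feedback loop around [[M1/(1+M1*M2)]/(1+[M1/(1+M1*M2)]*(M3*M4*M5))], M6 gives (-12*s^3 - 10*s^2 + 24*s - 8)/(6*s^3 - 15*s^2 - 26*s - 24)
No further cancellation is possible in the step-4 result, so that is T(s). Its denominator becomes monic after dividing by the leading coefficient 6.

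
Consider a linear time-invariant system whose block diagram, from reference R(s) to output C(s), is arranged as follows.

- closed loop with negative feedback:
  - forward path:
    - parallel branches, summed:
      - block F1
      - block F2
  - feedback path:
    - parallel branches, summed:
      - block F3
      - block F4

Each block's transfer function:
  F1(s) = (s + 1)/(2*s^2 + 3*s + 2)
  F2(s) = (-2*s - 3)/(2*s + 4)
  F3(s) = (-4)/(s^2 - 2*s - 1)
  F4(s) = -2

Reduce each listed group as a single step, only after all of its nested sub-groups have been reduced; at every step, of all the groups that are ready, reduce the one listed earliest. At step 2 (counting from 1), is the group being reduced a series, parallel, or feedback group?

Step 1 - reduce the parallel group F1, F2
Step 2 - sum the parallel branches F3, F4
Step 3 - collapse the loop ((F1+F2) forward, (F3+F4) return)
At step 2 the group reduced is parallel.

Final answer: parallel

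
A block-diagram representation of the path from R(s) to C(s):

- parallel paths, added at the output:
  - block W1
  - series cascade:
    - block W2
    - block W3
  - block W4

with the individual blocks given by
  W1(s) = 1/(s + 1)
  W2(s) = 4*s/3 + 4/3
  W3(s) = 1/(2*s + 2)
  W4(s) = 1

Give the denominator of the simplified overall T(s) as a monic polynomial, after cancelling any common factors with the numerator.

1. series reduction of W2, W3: 2/3
2. reduce the parallel group W1, (W2*W3), W4: (5*s + 8)/(3*s + 3)
The result of step 2 is T(s) in lowest terms. Its denominator has leading coefficient 3; dividing the denominator through by 3 makes it monic.

Therefore the answer is s + 1.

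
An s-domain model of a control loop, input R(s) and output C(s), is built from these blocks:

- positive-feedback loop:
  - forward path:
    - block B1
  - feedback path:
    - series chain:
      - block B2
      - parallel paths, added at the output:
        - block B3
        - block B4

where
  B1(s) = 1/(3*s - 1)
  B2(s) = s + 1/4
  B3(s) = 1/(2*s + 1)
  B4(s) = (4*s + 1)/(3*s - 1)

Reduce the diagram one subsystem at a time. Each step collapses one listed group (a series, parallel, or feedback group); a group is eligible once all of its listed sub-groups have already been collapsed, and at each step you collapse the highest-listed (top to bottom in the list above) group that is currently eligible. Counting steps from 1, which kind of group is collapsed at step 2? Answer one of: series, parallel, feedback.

Answer: series

Working:
Step 1: add B3, B4 (parallel)
Step 2: multiply B2, (B3+B4) (series)
Step 3: apply the feedback formula to B1, (B2*(B3+B4))
So the answer for step 2 is series.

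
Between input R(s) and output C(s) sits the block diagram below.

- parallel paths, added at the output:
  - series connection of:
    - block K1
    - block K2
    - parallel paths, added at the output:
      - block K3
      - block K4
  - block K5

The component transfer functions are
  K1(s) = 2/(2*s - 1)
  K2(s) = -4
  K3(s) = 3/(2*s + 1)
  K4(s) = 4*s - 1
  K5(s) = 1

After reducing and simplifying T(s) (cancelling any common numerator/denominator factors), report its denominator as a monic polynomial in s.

Step 1: combine K3, K4 in parallel gives (8*s^2 + 2*s + 2)/(2*s + 1)
Step 2: series reduction of K1, K2, (K3+K4) gives (-64*s^2 - 16*s - 16)/(4*s^2 - 1)
Step 3: combine (K1*K2*(K3+K4)), K5 in parallel gives (-60*s^2 - 16*s - 17)/(4*s^2 - 1)
Step 3 gives the fully reduced T(s), with no common factor left to cancel. The denominator's leading coefficient is 4, so divide each of its coefficients by 4 to get the monic form.

Final answer: s^2 - 1/4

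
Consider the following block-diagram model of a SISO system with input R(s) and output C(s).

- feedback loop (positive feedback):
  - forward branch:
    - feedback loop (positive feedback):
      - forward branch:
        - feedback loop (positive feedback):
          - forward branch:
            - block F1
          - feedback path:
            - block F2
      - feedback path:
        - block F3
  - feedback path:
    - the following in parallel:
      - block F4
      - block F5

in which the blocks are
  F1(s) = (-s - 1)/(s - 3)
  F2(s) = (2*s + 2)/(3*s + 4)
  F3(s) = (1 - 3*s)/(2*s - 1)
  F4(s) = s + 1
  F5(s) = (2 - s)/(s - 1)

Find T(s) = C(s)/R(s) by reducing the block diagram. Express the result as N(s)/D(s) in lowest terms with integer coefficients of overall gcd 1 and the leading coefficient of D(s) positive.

Reducing step by step:

Step 1: feedback reduction of F1, F2 gives (-3*s^2 - 7*s - 4)/(5*s^2 - s - 10)
Step 2: reduce the feedback loop with forward [F1/(1-F1*F2)] and return F3 gives (-6*s^3 - 11*s^2 - s + 4)/(s^3 - 25*s^2 - 24*s + 14)
Step 3: sum the parallel branches F4, F5 gives (s^2 - s + 1)/(s - 1)
Step 4: collapse the loop ([[F1/(1-F1*F2)]/(1-[F1/(1-F1*F2)]*F3)] forward, (F4+F5) return), which is the overall transfer function T(s) = C(s)/R(s) in lowest terms

Answer: (-6*s^4 - 5*s^3 + 10*s^2 + 5*s - 4)/(6*s^5 + 6*s^4 - 30*s^3 + 7*s^2 + 43*s - 18)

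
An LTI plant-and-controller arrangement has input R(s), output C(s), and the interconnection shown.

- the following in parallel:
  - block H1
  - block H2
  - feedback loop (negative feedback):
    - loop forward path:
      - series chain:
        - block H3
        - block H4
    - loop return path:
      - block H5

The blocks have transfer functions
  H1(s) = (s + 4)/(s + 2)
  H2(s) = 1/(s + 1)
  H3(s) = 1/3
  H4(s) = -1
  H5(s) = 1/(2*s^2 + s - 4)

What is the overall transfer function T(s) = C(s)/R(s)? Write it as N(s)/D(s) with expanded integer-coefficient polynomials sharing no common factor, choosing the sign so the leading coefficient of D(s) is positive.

Step 1: combine H3, H4 in series -> (-1)/3
Step 2: reduce the feedback loop with forward (H3*H4) and return H5 -> (-2*s^2 - s + 4)/(6*s^2 + 3*s - 13)
Step 3: parallel reduction of H1, H2, [(H3*H4)/(1+(H3*H4)*H5)] - this is the overall T(s), already in the required normalized form

Hence the answer: (4*s^4 + 32*s^3 + 38*s^2 - 50*s - 70)/(6*s^4 + 21*s^3 + 8*s^2 - 33*s - 26)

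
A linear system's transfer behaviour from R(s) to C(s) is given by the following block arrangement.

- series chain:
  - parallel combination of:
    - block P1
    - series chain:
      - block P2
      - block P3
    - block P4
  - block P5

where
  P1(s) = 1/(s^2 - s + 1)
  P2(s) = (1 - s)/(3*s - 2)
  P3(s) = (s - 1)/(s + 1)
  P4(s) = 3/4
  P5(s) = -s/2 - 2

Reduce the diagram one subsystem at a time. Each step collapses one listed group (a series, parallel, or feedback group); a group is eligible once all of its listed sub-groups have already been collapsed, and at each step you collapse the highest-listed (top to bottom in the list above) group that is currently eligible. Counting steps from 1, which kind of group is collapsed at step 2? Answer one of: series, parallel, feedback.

The answer is parallel.

Reasoning:
(1) combine P2, P3 in series
(2) add P1, (P2*P3), P4 (parallel)
(3) multiply (P1+(P2*P3)+P4), P5 (series)
Step 2 collapses a parallel group.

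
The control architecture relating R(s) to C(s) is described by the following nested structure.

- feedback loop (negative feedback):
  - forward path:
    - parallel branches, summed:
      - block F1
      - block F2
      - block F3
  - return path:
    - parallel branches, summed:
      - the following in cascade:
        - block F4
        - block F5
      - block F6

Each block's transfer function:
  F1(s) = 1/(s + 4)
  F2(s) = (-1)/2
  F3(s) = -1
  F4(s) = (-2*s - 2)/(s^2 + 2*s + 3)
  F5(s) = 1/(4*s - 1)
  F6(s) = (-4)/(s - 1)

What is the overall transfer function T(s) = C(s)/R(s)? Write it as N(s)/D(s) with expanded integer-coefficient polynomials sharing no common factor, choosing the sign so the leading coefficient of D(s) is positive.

Reducing step by step:

[1] combine F1, F2, F3 in parallel = (-3*s - 10)/(2*s + 8)
[2] series reduction of F4, F5 = (-2*s - 2)/(4*s^3 + 7*s^2 + 10*s - 3)
[3] reduce the parallel group (F4*F5), F6 = (-16*s^3 - 30*s^2 - 40*s + 14)/(4*s^4 + 3*s^3 + 3*s^2 - 13*s + 3)
[4] reduce the feedback loop with forward (F1+F2+F3) and return ((F4*F5)+F6), giving the overall T(s)

Answer: (-12*s^5 - 49*s^4 - 39*s^3 + 9*s^2 + 121*s - 30)/(8*s^5 + 86*s^4 + 280*s^3 + 418*s^2 + 260*s - 116)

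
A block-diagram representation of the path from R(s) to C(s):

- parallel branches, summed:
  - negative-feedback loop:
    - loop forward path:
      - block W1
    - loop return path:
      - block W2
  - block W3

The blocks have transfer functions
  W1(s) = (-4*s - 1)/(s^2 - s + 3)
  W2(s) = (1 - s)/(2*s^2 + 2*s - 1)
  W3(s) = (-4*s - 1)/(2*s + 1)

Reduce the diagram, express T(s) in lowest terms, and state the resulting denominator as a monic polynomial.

(1) close the feedback loop around W1, W2; result (-8*s^3 - 10*s^2 + 2*s + 1)/(2*s^4 + 7*s^2 + 4*s - 4)
(2) add [W1/(1+W1*W2)], W3 (parallel); result (-8*s^5 - 18*s^4 - 56*s^3 - 29*s^2 + 16*s + 5)/(4*s^5 + 2*s^4 + 14*s^3 + 15*s^2 - 4*s - 4)
That last expression is T(s), already simplified. Scaling its denominator by 1/4 (the reciprocal of the leading coefficient) yields the monic denominator.

Therefore the answer is s^5 + s^4/2 + 7*s^3/2 + 15*s^2/4 - s - 1.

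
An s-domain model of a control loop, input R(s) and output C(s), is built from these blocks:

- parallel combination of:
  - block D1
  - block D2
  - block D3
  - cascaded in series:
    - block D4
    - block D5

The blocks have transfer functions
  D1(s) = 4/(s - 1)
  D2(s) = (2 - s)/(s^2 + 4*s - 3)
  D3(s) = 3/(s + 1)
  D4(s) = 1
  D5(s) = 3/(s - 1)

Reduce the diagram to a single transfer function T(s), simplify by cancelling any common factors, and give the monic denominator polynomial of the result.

Answer: s^4 + 4*s^3 - 4*s^2 - 4*s + 3

Working:
Step 1 - multiply D4, D5 (series) gives 3/(s - 1)
Step 2 - parallel reduction of D1, D2, D3, (D4*D5) gives (9*s^3 + 46*s^2 - 13*s - 14)/(s^4 + 4*s^3 - 4*s^2 - 4*s + 3)
No further cancellation is possible in the step-2 result, so that is T(s). Its denominator is already monic.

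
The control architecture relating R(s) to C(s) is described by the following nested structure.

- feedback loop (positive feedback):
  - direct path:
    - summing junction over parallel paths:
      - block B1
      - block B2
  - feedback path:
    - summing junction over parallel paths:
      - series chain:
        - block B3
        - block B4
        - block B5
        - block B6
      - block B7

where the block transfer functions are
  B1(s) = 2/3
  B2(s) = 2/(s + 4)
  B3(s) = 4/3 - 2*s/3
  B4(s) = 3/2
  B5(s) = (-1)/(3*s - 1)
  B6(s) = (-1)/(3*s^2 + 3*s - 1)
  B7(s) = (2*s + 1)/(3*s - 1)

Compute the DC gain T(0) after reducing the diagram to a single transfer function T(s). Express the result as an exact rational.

Reducing step by step:

(1) combine B1, B2 in parallel: (2*s + 14)/(3*s + 12)
(2) cascade B3, B4, B5, B6: (2 - s)/(9*s^3 + 6*s^2 - 6*s + 1)
(3) sum the parallel branches (B3*B4*B5*B6), B7: (6*s^3 + 9*s^2 + 1)/(9*s^3 + 6*s^2 - 6*s + 1)
(4) collapse the loop ((B1+B2) forward, ((B3*B4*B5*B6)+B7) return): (18*s^4 + 138*s^3 + 72*s^2 - 82*s + 14)/(15*s^4 + 24*s^3 - 72*s^2 - 71*s - 2)
DC gain: substitute s = 0 into T(s) from step 4: T(0) = 14/(-2) = -7.

Answer: -7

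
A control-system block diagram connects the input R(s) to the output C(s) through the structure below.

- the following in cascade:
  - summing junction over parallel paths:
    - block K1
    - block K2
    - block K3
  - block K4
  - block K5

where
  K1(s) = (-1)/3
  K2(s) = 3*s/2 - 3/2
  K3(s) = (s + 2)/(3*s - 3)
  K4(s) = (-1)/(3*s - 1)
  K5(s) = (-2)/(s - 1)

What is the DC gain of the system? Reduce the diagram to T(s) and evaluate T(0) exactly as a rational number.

Step 1. sum the parallel branches K1, K2, K3 gives (3*s^2 - 6*s + 5)/(2*s - 2)
Step 2. cascade (K1+K2+K3), K4, K5 gives (3*s^2 - 6*s + 5)/(3*s^3 - 7*s^2 + 5*s - 1)
That last expression is T(s); at s = 0 only the constant terms survive, so T(0) = 5/(-1) = -5.

Hence the answer: -5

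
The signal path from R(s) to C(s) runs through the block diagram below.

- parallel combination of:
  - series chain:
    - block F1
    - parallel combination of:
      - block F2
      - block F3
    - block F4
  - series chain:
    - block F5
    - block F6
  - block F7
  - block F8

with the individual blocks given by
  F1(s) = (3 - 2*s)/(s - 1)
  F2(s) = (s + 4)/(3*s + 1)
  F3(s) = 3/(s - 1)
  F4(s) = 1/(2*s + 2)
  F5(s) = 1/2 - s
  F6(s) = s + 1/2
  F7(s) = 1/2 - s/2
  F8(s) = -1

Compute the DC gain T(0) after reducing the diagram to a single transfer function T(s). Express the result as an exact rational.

Step 1. add F2, F3 (parallel): (s^2 + 12*s - 1)/(3*s^2 - 2*s - 1)
Step 2. combine F1, (F2+F3), F4 in series: (-2*s^3 - 21*s^2 + 38*s - 3)/(6*s^4 - 4*s^3 - 8*s^2 + 4*s + 2)
Step 3. reduce the series chain F5, F6: 1/4 - s^2
Step 4. sum the parallel branches (F1*(F2+F3)*F4), (F5*F6), F7, F8: (-12*s^6 + 2*s^5 + 17*s^4 - 2*s^3 - 46*s^2 + 72*s - 7)/(12*s^4 - 8*s^3 - 16*s^2 + 8*s + 4)
That last expression is T(s); at s = 0 only the constant terms survive, so T(0) = -7/4.

Therefore the answer is -7/4.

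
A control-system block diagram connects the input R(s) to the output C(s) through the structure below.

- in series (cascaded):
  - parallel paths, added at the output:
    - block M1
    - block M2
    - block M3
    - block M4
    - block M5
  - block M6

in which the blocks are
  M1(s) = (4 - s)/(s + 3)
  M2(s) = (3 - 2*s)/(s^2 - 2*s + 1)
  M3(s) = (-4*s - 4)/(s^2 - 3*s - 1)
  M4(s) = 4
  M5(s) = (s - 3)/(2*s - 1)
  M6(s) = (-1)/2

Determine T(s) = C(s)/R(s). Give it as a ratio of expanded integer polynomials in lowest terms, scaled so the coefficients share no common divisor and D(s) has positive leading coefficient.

1. combine M1, M2, M3, M4, M5 in parallel, giving (7*s^6 - 18*s^5 - 132*s^4 + 369*s^3 - 254*s^2 - 30*s + 46)/(2*s^6 - 5*s^5 - 16*s^4 + 43*s^3 - 25*s^2 - 2*s + 3)
2. reduce the series chain (M1+M2+M3+M4+M5), M6, which is the overall transfer function T(s) = C(s)/R(s) in lowest terms

Final answer: (-7*s^6 + 18*s^5 + 132*s^4 - 369*s^3 + 254*s^2 + 30*s - 46)/(4*s^6 - 10*s^5 - 32*s^4 + 86*s^3 - 50*s^2 - 4*s + 6)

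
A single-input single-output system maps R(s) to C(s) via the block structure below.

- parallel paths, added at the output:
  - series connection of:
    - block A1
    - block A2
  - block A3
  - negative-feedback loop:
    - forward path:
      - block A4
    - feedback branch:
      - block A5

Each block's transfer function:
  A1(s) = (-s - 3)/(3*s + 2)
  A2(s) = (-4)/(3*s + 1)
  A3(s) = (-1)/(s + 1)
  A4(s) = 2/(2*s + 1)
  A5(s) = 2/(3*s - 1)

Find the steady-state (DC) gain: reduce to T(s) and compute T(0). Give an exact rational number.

(1) combine A1, A2 in series -> (4*s + 12)/(9*s^2 + 9*s + 2)
(2) collapse the loop (A4 forward, A5 return) -> (6*s - 2)/(6*s^2 + s + 3)
(3) sum the parallel branches (A1*A2), A3, [A4/(1+A4*A5)] -> (24*s^4 + 127*s^3 + 82*s^2 + 21*s + 26)/(54*s^5 + 117*s^4 + 111*s^3 + 77*s^2 + 35*s + 6)
Step 3 gives the overall T(s). Then T(0) = 26/6 = 13/3.

Hence the answer: 13/3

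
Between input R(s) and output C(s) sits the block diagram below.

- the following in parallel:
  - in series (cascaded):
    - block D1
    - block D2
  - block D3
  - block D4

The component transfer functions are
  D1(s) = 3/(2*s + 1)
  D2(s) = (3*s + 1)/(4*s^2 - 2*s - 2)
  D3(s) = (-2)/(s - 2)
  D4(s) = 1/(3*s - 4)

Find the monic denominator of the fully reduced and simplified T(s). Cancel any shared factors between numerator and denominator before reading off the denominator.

Step 1 - combine D1, D2 in series gives (9*s + 3)/(8*s^3 - 6*s - 2)
Step 2 - reduce the parallel group (D1*D2), D3, D4 gives (-40*s^4 + 75*s^3 - 51*s^2 + 16*s + 12)/(24*s^5 - 80*s^4 + 46*s^3 + 54*s^2 - 28*s - 16)
The result of step 2 is T(s) in lowest terms. Its denominator has leading coefficient 24; dividing the denominator through by 24 makes it monic.

Answer: s^5 - 10*s^4/3 + 23*s^3/12 + 9*s^2/4 - 7*s/6 - 2/3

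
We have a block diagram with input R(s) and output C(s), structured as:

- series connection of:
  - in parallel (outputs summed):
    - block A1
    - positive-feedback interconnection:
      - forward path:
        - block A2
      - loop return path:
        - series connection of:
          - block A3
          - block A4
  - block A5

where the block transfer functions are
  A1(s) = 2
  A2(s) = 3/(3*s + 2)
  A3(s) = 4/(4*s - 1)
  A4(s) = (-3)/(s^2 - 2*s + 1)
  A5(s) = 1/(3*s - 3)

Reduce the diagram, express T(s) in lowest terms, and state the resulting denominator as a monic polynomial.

The answer is s^5 - 31*s^4/12 + 19*s^3/12 + 3*s^2/4 + 25*s/12 - 17/6.

Reasoning:
Step 1 - cascade A3, A4 -> (-12)/(4*s^3 - 9*s^2 + 6*s - 1)
Step 2 - close the feedback loop around A2, (A3*A4) -> (12*s^3 - 27*s^2 + 18*s - 3)/(12*s^4 - 19*s^3 + 9*s + 34)
Step 3 - add A1, [A2/(1-A2*(A3*A4))] (parallel) -> (24*s^4 - 26*s^3 - 27*s^2 + 36*s + 65)/(12*s^4 - 19*s^3 + 9*s + 34)
Step 4 - reduce the series chain (A1+[A2/(1-A2*(A3*A4))]), A5 -> (24*s^4 - 26*s^3 - 27*s^2 + 36*s + 65)/(36*s^5 - 93*s^4 + 57*s^3 + 27*s^2 + 75*s - 102)
No further cancellation is possible in the step-4 result, so that is T(s). Its denominator becomes monic after dividing by the leading coefficient 36.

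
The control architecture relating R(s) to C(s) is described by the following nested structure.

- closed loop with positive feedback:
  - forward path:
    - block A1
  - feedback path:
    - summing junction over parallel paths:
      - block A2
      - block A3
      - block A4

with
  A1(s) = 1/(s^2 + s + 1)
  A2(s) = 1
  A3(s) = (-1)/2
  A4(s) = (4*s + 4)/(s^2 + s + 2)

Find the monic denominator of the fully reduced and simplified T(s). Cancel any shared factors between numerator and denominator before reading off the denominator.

Answer: s^4 + 2*s^3 + 7*s^2/2 - 3*s/2 - 3

Working:
Step 1 - combine A2, A3, A4 in parallel: (s^2 + 9*s + 10)/(2*s^2 + 2*s + 4)
Step 2 - collapse the loop (A1 forward, (A2+A3+A4) return): (2*s^2 + 2*s + 4)/(2*s^4 + 4*s^3 + 7*s^2 - 3*s - 6)
T(s) is the step-2 result (common factors already cancelled). Leading coefficient of the denominator: 2. Divide through by 2 for the monic polynomial.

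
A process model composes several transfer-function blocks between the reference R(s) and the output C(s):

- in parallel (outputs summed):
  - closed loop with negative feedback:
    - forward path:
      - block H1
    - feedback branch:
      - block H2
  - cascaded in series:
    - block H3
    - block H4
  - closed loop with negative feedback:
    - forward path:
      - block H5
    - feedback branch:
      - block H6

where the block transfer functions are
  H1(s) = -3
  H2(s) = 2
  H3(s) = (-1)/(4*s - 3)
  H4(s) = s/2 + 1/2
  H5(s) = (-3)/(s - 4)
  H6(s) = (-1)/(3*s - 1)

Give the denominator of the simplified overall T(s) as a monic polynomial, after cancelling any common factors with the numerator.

The answer is s^3 - 61*s^2/12 + 67*s/12 - 7/4.

Reasoning:
Step 1 - reduce the feedback loop with forward H1 and return H2, giving 3/5
Step 2 - series reduction of H3, H4, giving (-s - 1)/(8*s - 6)
Step 3 - feedback reduction of H5, H6, giving (3 - 9*s)/(3*s^2 - 13*s + 7)
Step 4 - add [H1/(1+H1*H2)], (H3*H4), [H5/(1+H5*H6)] (parallel), giving (57*s^3 - 676*s^2 + 822*s - 251)/(120*s^3 - 610*s^2 + 670*s - 210)
No further cancellation is possible in the step-4 result, so that is T(s). Its denominator becomes monic after dividing by the leading coefficient 120.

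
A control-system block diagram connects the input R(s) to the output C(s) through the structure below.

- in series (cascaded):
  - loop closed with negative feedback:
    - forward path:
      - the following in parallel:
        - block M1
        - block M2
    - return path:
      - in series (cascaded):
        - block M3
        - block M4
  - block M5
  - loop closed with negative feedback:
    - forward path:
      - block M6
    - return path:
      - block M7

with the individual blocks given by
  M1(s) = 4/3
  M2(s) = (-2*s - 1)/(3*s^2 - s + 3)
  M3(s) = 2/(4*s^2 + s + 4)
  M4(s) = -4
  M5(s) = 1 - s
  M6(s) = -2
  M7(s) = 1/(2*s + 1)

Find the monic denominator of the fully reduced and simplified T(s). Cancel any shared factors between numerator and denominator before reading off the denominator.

Step 1. add M1, M2 (parallel); result (12*s^2 - 10*s + 9)/(9*s^2 - 3*s + 9)
Step 2. combine M3, M4 in series; result (-8)/(4*s^2 + s + 4)
Step 3. apply the feedback formula to (M1+M2), (M3*M4); result (48*s^4 - 28*s^3 + 74*s^2 - 31*s + 36)/(36*s^4 - 3*s^3 - 27*s^2 + 77*s - 36)
Step 4. close the feedback loop around M6, M7; result (-4*s - 2)/(2*s - 1)
Step 5. combine [(M1+M2)/(1+(M1+M2)*(M3*M4))], M5, [M6/(1+M6*M7)] in series; result (192*s^6 - 208*s^5 + 256*s^4 - 216*s^3 + 58*s^2 - 10*s - 72)/(72*s^5 - 42*s^4 - 51*s^3 + 181*s^2 - 149*s + 36)
The result of step 5 is T(s) in lowest terms. Its denominator has leading coefficient 72; dividing the denominator through by 72 makes it monic.

Answer: s^5 - 7*s^4/12 - 17*s^3/24 + 181*s^2/72 - 149*s/72 + 1/2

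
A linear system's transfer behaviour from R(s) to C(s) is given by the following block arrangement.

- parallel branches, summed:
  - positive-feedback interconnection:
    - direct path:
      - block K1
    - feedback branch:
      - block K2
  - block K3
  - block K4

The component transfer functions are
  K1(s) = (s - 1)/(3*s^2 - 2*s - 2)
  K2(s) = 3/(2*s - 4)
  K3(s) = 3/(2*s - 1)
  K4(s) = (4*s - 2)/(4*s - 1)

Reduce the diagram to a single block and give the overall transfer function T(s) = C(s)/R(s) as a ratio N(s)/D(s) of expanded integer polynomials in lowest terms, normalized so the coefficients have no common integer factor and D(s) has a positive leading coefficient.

Step 1 - feedback reduction of K1, K2: (2*s^2 - 6*s + 4)/(6*s^3 - 16*s^2 + s + 11)
Step 2 - parallel reduction of [K1/(1-K1*K2)], K3, K4; the result is T(s) itself (integer coefficients, no common factor, positive leading denominator coefficient)

Answer: (48*s^5 - 88*s^4 - 122*s^3 + 178*s^2 + 13*s - 7)/(48*s^5 - 164*s^4 + 110*s^3 + 66*s^2 - 65*s + 11)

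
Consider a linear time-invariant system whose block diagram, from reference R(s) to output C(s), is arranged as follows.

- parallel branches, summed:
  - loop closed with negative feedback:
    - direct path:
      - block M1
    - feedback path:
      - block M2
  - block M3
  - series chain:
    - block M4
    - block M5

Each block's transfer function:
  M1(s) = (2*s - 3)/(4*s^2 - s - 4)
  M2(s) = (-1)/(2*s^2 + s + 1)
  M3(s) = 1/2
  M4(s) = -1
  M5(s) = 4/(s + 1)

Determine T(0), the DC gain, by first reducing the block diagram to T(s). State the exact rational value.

[1] feedback reduction of M1, M2 gives (4*s^3 - 4*s^2 - s - 3)/(8*s^4 + 2*s^3 - 5*s^2 - 7*s - 1)
[2] series reduction of M4, M5 gives (-4)/(s + 1)
[3] reduce the parallel group [M1/(1+M1*M2)], M3, (M4*M5) gives (8*s^5 - 46*s^4 - 19*s^3 + 18*s^2 + 40*s + 1)/(16*s^5 + 20*s^4 - 6*s^3 - 24*s^2 - 16*s - 2)
That last expression is T(s); at s = 0 only the constant terms survive, so T(0) = 1/(-2) = -1/2.

Answer: -1/2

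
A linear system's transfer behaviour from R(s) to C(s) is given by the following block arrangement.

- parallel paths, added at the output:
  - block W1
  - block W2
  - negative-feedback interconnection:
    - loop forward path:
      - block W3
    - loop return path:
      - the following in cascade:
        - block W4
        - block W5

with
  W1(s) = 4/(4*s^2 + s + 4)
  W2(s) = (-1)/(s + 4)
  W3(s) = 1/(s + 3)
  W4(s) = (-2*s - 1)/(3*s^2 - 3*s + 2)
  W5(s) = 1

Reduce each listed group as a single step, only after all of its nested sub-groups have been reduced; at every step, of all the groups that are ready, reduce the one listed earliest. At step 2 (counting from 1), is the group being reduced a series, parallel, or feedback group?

Step 1 - reduce the series chain W4, W5
Step 2 - close the feedback loop around W3, (W4*W5)
Step 3 - parallel reduction of W1, W2, [W3/(1+W3*(W4*W5))]
The group at step 2 is a feedback group.

Therefore the answer is feedback.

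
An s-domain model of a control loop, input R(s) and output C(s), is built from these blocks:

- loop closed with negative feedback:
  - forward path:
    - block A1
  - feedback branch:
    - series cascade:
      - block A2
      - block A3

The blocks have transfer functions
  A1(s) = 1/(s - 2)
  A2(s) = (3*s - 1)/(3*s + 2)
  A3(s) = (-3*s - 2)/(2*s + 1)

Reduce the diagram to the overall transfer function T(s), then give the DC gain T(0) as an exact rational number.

(1) series reduction of A2, A3; result (1 - 3*s)/(2*s + 1)
(2) collapse the loop (A1 forward, (A2*A3) return); result (2*s + 1)/(2*s^2 - 6*s - 1)
DC gain: substitute s = 0 into T(s) from step 2: T(0) = 1/(-1) = -1.

Answer: -1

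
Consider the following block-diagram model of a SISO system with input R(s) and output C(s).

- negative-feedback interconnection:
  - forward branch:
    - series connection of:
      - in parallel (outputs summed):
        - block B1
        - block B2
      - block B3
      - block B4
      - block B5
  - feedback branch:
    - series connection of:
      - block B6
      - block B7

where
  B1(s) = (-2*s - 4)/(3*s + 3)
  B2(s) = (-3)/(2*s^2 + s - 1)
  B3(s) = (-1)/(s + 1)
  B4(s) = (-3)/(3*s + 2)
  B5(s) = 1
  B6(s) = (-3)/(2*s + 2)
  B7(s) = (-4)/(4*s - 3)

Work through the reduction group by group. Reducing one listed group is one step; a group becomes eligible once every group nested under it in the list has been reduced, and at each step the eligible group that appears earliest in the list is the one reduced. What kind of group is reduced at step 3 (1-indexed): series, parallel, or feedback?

Step 1: parallel reduction of B1, B2
Step 2: combine (B1+B2), B3, B4, B5 in series
Step 3: cascade B6, B7
Step 4: collapse the loop (((B1+B2)*B3*B4*B5) forward, (B6*B7) return)
Step 3: series.

Hence the answer: series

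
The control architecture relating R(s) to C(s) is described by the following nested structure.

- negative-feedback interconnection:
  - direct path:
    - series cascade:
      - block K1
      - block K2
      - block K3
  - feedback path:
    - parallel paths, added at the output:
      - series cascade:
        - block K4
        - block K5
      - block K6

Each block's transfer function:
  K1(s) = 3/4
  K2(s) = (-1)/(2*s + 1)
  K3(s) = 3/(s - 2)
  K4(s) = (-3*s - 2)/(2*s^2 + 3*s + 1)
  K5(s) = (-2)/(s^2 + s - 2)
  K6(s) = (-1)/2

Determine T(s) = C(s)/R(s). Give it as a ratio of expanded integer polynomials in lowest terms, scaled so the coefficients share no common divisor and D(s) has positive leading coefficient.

Answer: (-36*s^4 - 90*s^3 + 90*s + 36)/(32*s^6 + 32*s^5 - 134*s^4 - 115*s^3 + 88*s^2 - 25*s - 58)

Working:
Step 1: cascade K1, K2, K3 -> (-9)/(8*s^2 - 12*s - 8)
Step 2: multiply K4, K5 (series) -> (6*s + 4)/(2*s^4 + 5*s^3 - 5*s - 2)
Step 3: sum the parallel branches (K4*K5), K6 -> (-2*s^4 - 5*s^3 + 17*s + 10)/(4*s^4 + 10*s^3 - 10*s - 4)
Step 4: reduce the feedback loop with forward (K1*K2*K3) and return ((K4*K5)+K6), giving the overall T(s)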